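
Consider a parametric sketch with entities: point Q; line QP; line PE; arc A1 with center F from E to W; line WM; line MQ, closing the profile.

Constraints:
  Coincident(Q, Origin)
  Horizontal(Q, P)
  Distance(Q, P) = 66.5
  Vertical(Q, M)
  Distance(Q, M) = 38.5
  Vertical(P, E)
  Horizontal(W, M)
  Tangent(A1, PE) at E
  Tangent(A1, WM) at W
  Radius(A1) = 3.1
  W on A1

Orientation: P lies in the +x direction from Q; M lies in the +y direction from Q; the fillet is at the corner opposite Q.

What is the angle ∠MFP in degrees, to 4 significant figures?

97.80°

Q is at the origin; Q and P share the same y with |QP| = 66.5 and P on the +x side, so P = (66.50, 0.000). Q and M share the same x with |QM| = 38.5 and M on the +y side, so M = (0.000, 38.50). The virtual corner opposite Q is at (66.50, 38.50). Since A1 is tangent to PE there, FE ⟂ PE and A1 meets WM tangentially, so FW is at right angles to WM, with radius 3.1, so the center F sits 3.1 in from both sides at F = (63.40, 35.40). Then cos ∠MFP = FM·FP / (|FM||FP|), giving 97.80°.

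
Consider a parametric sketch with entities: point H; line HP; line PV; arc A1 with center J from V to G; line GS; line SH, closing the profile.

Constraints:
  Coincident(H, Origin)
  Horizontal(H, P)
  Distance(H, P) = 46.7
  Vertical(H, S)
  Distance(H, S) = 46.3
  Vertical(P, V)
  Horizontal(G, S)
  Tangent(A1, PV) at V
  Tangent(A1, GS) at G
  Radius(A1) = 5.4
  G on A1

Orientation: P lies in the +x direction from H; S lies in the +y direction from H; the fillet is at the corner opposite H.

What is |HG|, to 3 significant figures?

62.0

The virtual corner opposite H is at (46.7, 46.3). Tangency of A1 to PV means the radius JV is perpendicular to PV and A1 meets GS tangentially, so JG is at right angles to GS, with radius 5.4, so the center J sits 5.4 in from both sides at J = (41.3, 40.9). That places the tangent points at V = (46.7, 40.9) on PV and G = (41.3, 46.3) on GS. Then |HG| = |G − H| = 62.0.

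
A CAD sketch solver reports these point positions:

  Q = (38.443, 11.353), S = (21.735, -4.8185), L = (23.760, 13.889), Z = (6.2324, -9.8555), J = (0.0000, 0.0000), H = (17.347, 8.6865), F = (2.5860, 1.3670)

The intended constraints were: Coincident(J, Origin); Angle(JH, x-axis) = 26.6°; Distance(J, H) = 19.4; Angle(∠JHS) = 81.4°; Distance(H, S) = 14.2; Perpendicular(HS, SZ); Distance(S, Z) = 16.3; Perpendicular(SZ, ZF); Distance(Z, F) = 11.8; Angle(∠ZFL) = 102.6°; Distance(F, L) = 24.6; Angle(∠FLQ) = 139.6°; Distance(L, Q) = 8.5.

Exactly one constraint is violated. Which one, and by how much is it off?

Distance(L, Q) = 8.5 — off by 6.40.

J = (0.00, 0.00) ✓; JH at 26.60° ✓; |JH| = 19.40 ✓; ∠JHS = 81.40° ✓; |HS| = 14.20 ✓; ∠(HS, SZ) = 90.00° ✓; |SZ| = 16.30 ✓; ∠(SZ, ZF) = 90.00° ✓; |ZF| = 11.80 ✓; ∠ZFL = 102.6° ✓; |FL| = 24.60 ✓; ∠FLQ = 139.6° ✓; |LQ| = 14.90 ✗.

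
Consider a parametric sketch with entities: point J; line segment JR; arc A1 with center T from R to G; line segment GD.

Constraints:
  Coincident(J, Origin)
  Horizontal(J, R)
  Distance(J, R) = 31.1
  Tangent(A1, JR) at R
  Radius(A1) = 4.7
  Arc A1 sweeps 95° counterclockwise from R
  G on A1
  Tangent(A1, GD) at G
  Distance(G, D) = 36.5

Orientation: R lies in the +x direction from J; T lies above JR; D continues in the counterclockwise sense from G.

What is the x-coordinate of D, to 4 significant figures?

32.60

J is at the origin; J and R share the same y with |JR| = 31.1 and R on the +x side, so R = (31.10, 0.000). A1 meets JR tangentially, so TR is at right angles to JR, so T = R + (0, 4.7) = (31.10, 4.700). On A1, R sits at bearing -90° from T; a 95° counterclockwise sweep puts G at bearing 5°, so G = T + 4.7·(cos 5°, sin 5°) = (35.78, 5.110). Since A1 is tangent to GD there, TG ⟂ GD, so GD runs along (−sin 5°, cos 5°); with |GD| = 36.5, D = (32.60, 41.47). So D.x = 32.60.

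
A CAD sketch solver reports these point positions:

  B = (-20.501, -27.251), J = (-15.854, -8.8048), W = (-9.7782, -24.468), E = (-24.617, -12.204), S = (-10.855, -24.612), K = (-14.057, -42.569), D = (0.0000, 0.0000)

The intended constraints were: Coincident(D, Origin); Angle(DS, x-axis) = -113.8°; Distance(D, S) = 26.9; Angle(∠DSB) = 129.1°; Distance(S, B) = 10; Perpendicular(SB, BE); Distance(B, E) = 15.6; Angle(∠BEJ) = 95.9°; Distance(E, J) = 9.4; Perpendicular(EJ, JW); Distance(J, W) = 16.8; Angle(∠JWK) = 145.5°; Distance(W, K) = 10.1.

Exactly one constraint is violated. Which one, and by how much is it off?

Distance(W, K) = 10.1 — off by 8.50.

D = (0.00, 0.00) ✓; DS at -113.8° ✓; |DS| = 26.90 ✓; ∠DSB = 129.1° ✓; |SB| = 10.00 ✓; ∠(SB, BE) = 90.00° ✓; |BE| = 15.60 ✓; ∠BEJ = 95.90° ✓; |EJ| = 9.399 ✓; ∠(EJ, JW) = 90.00° ✓; |JW| = 16.80 ✓; ∠JWK = 145.5° ✓; |WK| = 18.60 ✗.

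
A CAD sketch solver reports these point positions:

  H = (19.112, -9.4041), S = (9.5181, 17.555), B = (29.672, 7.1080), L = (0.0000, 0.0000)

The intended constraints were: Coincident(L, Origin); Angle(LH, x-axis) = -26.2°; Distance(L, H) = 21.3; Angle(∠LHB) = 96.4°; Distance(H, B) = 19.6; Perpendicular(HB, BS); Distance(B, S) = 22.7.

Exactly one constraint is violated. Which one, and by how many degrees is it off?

Perpendicular(HB, BS) — off by 5.20°.

L = (0.00, 0.00) ✓; LH at -26.20° ✓; |LH| = 21.30 ✓; ∠LHB = 96.40° ✓; |HB| = 19.60 ✓; ∠(HB, BS) = 95.20° ✗; |BS| = 22.70 ✓.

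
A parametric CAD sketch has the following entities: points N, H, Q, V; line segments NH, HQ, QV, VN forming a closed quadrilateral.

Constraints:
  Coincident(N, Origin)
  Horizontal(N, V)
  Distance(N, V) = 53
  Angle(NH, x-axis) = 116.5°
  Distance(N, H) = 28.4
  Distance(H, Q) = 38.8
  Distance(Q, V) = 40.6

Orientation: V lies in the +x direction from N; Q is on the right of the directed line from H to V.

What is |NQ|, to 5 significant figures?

13.227

N is at the origin; N and V share the same y with |NV| = 53.0 and V in +x, so V = (53.0, 0). NH runs at 116.5° with |NH| = 28.4, so H = (-12.672, 25.416). Q is determined by |HQ| = 38.8 and |QV| = 40.6 together: it lies at the intersection of circle(H, 38.8) and circle(V, 40.6). With |HV| = 70.419, the foot of the radical line on HV is 34.195 from H and the perpendicular offset is √(38.8² − 34.195²) = 18.335. Taking the right-of-HV solution: Q = (12.600, -4.0248).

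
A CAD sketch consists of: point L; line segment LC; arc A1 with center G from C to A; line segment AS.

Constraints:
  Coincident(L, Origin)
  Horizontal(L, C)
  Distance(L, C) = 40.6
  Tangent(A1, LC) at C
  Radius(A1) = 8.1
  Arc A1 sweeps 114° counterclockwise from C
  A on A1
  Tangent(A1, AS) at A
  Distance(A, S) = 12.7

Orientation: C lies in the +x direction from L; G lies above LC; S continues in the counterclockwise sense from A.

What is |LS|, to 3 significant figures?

48.6

On A1, C sits at bearing -90° from G; a 114° counterclockwise sweep puts A at bearing 24°, so A = G + 8.1·(cos 24°, sin 24°) = (48.0, 11.4). Since A1 is tangent to AS there, GA ⟂ AS, so AS runs along (−sin 24°, cos 24°); with |AS| = 12.7, S = (42.8, 23.0). Then |LS| = |S − L| = 48.6.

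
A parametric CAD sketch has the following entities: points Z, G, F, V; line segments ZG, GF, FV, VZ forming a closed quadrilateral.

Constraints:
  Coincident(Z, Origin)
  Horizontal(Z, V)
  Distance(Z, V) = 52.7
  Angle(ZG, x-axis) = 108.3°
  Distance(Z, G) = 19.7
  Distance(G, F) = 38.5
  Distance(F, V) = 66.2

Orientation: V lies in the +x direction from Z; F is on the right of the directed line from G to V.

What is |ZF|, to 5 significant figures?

22.213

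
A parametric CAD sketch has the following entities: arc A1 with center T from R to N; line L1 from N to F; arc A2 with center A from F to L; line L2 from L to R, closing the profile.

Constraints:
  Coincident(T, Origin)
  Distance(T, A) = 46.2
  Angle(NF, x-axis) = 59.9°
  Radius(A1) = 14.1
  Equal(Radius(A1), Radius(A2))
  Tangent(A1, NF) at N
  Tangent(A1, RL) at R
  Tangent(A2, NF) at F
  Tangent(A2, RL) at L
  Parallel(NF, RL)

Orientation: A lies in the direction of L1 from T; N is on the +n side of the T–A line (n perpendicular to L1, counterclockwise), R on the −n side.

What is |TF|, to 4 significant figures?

48.30

Tangency of A1 to both parallel lines with radius 14.1 puts N and R at T ± 14.1·n: N = (-12.20, 7.071), R = (12.20, -7.071). Equal radii place F and L the same way about A: F = A + 14.1·n = (10.97, 47.04), L = A − 14.1·n = (35.37, 32.90). Then |TF| = |F − T| = 48.30.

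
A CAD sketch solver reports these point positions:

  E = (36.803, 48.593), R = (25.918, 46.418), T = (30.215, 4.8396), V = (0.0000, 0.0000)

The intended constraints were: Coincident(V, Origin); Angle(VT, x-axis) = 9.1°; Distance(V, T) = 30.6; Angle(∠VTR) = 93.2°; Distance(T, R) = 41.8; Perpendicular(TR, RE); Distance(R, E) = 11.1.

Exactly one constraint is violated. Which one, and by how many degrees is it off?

Perpendicular(TR, RE) — off by 5.40°.

V = (0.00, 0.00) ✓; VT at 9.100° ✓; |VT| = 30.60 ✓; ∠VTR = 93.20° ✓; |TR| = 41.80 ✓; ∠(TR, RE) = 84.60° ✗; |RE| = 11.10 ✓.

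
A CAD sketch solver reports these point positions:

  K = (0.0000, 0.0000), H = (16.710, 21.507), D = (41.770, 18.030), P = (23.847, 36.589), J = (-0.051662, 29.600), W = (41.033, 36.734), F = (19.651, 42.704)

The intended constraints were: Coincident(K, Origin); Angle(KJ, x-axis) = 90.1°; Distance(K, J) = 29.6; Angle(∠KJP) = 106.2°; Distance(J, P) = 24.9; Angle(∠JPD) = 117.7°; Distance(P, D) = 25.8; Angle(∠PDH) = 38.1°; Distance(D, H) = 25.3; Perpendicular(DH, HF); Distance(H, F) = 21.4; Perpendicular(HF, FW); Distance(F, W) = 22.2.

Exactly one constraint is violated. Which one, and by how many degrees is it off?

Perpendicular(HF, FW) — off by 7.70°.

K = (0.00, 0.00) ✓; KJ at 90.10° ✓; |KJ| = 29.60 ✓; ∠KJP = 106.2° ✓; |JP| = 24.90 ✓; ∠JPD = 117.7° ✓; |PD| = 25.80 ✓; ∠PDH = 38.10° ✓; |DH| = 25.30 ✓; ∠(DH, HF) = 90.00° ✓; |HF| = 21.40 ✓; ∠(HF, FW) = 97.70° ✗; |FW| = 22.20 ✓.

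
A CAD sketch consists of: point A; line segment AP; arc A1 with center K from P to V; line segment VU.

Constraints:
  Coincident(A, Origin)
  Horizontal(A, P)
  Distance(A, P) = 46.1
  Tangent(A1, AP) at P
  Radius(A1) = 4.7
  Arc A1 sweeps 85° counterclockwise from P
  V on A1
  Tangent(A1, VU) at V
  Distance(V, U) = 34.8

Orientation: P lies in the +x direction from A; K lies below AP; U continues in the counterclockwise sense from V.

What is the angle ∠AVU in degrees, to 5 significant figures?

90.914°

A is at the origin; AP is horizontal with |AP| = 46.1 and P on the +x side, so P = (46.100, 0.0000). A1 meets AP tangentially, so KP is at right angles to AP, so K = P + (0, -4.7) = (46.100, -4.7000). On A1, P sits at bearing 90° from K; an 85° counterclockwise sweep puts V at bearing 175°, so V = K + 4.7·(cos 175°, sin 175°) = (41.418, -4.2904). Tangency of A1 to VU means the radius KV is perpendicular to VU, so VU runs along (−sin 175°, cos 175°); with |VU| = 34.8, U = (38.385, -38.958). Then cos ∠AVU = VA·VU / (|VA||VU|), giving 90.914°.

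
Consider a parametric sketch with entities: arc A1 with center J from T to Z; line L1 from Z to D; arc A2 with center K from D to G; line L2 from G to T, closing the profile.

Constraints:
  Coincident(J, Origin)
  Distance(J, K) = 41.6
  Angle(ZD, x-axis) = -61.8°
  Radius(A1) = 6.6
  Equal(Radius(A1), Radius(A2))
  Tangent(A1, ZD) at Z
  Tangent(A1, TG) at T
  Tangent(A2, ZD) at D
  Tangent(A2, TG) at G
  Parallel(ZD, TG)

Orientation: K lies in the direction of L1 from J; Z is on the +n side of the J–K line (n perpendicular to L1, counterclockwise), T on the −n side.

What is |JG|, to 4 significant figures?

42.12

The slot axis is L1's direction at -61.8°, so u = (cos -61.8°, sin -61.8°) = (0.4726, -0.8813) and n = (−sin -61.8°, cos -61.8°) = (0.8813, 0.4726). J is at the origin and K lies 41.6 along u from J, so K = 41.6·u = (19.66, -36.66). Tangency of A1 to both parallel lines with radius 6.6 puts Z and T at J ± 6.6·n: Z = (5.817, 3.119), T = (-5.817, -3.119). Equal radii place D and G the same way about K: D = K + 6.6·n = (25.47, -33.54), G = K − 6.6·n = (13.84, -39.78). Then |JG| = |G − J| = 42.12.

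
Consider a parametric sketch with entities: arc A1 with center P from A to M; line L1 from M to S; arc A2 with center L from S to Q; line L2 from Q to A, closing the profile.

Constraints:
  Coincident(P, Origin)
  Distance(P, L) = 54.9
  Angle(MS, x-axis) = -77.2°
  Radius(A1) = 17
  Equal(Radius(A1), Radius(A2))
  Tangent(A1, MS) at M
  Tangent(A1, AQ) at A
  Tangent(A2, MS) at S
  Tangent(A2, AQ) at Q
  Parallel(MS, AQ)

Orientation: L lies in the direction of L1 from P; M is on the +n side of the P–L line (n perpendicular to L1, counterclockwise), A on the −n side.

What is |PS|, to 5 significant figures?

57.472

The slot axis is L1's direction at -77.2°, so u = (cos -77.2°, sin -77.2°) = (0.22155, -0.97515) and n = (−sin -77.2°, cos -77.2°) = (0.97515, 0.22155). P is at the origin and L lies 54.9 along u from P, so L = 54.9·u = (12.163, -53.536). Tangency of A1 to both parallel lines with radius 17.0 puts M and A at P ± 17.0·n: M = (16.578, 3.7663), A = (-16.578, -3.7663). Equal radii place S and Q the same way about L: S = L + 17.0·n = (28.741, -49.769), Q = L − 17.0·n = (-4.4145, -57.302). Then |PS| = |S − P| = 57.472.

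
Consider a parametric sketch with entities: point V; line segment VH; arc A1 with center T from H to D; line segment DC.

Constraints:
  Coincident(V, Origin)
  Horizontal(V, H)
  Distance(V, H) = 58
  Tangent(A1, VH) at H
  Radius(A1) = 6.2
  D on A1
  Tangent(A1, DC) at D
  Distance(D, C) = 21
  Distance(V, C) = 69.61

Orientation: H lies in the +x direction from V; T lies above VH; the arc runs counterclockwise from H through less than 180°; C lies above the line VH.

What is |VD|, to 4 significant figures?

64.50

V is at the origin; VH is horizontal with |VH| = 58.0 and H on the +x side, so H = (58.00, 0.000). Since A1 is tangent to VH there, TH ⟂ VH, so T = H + (0, 6.2) = (58.00, 6.200). Since TD ⟂ DC (tangency), |TC| = √(6.2² + 21.0²) = 21.90 regardless of where D sits on A1. So C lies on both circle(V, 69.61) and circle(T, 21.90); the above-VH intersection is C = (64.06, 27.24). D is the foot of the tangent from C: D = (64.20, 6.242).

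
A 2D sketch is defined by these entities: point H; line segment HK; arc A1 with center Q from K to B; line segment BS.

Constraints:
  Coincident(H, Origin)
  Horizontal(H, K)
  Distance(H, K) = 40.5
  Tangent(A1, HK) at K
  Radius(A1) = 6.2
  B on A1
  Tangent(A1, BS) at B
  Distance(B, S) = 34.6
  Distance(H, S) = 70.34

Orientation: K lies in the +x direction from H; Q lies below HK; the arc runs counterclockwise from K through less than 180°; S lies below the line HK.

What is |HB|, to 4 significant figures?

37.77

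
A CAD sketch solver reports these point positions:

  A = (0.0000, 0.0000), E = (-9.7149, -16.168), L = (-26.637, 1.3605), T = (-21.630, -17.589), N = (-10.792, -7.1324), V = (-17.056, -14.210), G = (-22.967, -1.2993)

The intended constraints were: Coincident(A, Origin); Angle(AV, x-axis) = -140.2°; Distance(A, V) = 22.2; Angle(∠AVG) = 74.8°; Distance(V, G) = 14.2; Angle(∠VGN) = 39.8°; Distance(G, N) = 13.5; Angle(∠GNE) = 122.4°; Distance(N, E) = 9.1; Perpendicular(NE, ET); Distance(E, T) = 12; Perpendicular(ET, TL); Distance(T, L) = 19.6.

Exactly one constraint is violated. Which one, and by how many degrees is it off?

Perpendicular(ET, TL) — off by 8.00°.

A = (0.00, 0.00) ✓; AV at -140.2° ✓; |AV| = 22.20 ✓; ∠AVG = 74.80° ✓; |VG| = 14.20 ✓; ∠VGN = 39.80° ✓; |GN| = 13.50 ✓; ∠GNE = 122.4° ✓; |NE| = 9.100 ✓; ∠(NE, ET) = 90.00° ✓; |ET| = 12.00 ✓; ∠(ET, TL) = 82.00° ✗; |TL| = 19.60 ✓.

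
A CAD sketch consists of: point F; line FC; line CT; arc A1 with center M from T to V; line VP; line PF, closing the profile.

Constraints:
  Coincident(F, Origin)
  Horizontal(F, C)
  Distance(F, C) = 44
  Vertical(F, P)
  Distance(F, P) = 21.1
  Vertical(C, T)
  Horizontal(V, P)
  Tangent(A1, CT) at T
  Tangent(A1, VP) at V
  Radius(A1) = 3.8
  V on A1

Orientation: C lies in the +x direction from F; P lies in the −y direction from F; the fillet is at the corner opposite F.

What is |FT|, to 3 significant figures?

47.3

The virtual corner opposite F is at (44.0, -21.1). Since A1 is tangent to CT there, MT ⟂ CT and A1 meets VP tangentially, so MV is at right angles to VP, with radius 3.8, so the center M sits 3.8 in from both sides at M = (40.2, -17.3). That places the tangent points at T = (44.0, -17.3) on CT and V = (40.2, -21.1) on VP. Then |FT| = |T − F| = 47.3.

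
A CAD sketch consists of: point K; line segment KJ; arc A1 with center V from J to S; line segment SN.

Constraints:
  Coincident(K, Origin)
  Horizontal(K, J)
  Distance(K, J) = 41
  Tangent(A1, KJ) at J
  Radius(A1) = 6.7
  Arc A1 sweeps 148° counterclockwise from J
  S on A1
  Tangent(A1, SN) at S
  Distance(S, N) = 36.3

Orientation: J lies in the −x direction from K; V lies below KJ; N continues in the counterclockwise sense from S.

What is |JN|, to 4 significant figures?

41.73

On A1, J sits at bearing 90° from V; a 148° counterclockwise sweep puts S at bearing 238°, so S = V + 6.7·(cos 238°, sin 238°) = (-44.55, -12.38). Since A1 is tangent to SN there, VS ⟂ SN, so SN runs along (−sin 238°, cos 238°); with |SN| = 36.3, N = (-13.77, -31.62). Then |JN| = |N − J| = 41.73.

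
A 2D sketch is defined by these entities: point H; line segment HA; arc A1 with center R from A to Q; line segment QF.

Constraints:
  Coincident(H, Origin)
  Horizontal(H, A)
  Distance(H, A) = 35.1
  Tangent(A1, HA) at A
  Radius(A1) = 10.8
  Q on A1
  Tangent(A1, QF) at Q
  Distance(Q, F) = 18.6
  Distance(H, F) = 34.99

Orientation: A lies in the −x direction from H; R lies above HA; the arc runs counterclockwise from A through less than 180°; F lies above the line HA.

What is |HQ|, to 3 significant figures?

26.1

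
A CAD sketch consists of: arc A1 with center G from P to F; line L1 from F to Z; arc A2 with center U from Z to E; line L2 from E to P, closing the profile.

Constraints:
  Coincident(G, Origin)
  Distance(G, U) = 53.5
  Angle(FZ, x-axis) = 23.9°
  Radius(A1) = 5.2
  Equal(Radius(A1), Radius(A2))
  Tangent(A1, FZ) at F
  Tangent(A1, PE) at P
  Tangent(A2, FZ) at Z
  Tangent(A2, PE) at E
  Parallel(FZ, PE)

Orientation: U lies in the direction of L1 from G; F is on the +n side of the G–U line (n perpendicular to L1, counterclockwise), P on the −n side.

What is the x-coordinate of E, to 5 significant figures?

51.019

The slot axis is L1's direction at 23.9°, so u = (cos 23.9°, sin 23.9°) = (0.91425, 0.40514) and n = (−sin 23.9°, cos 23.9°) = (-0.40514, 0.91425). G is at the origin and U lies 53.5 along u from G, so U = 53.5·u = (48.913, 21.675). Tangency of A1 to both parallel lines with radius 5.2 puts F and P at G ± 5.2·n: F = (-2.1067, 4.7541), P = (2.1067, -4.7541). Equal radii place Z and E the same way about U: Z = U + 5.2·n = (46.806, 26.429), E = U − 5.2·n = (51.019, 16.921). So E.x = 51.019.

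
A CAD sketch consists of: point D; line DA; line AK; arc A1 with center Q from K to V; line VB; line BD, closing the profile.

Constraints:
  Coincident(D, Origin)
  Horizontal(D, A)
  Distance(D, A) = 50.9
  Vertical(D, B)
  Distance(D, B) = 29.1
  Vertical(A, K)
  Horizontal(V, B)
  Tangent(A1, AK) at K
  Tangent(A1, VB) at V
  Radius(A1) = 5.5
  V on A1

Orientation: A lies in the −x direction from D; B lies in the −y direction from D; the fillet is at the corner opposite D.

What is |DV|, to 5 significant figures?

53.926

D is at the origin; DA is horizontal with |DA| = 50.9 and A on the −x side, so A = (-50.900, 0.0000). D and B share the same x with |DB| = 29.1 and B on the −y side, so B = (0.0000, -29.100). The virtual corner opposite D is at (-50.900, -29.100). The tangent condition forces QK to be normal to AK and since A1 is tangent to VB there, QV ⟂ VB, with radius 5.5, so the center Q sits 5.5 in from both sides at Q = (-45.400, -23.600). That places the tangent points at K = (-50.900, -23.600) on AK and V = (-45.400, -29.100) on VB. Then |DV| = |V − D| = 53.926.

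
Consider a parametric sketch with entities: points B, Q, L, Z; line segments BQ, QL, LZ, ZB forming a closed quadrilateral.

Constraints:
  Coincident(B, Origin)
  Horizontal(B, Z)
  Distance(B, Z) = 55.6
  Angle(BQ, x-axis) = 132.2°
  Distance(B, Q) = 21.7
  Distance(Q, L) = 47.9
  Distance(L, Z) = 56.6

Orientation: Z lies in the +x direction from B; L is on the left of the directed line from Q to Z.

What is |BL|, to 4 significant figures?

51.40

Checks: |QL| = 47.90 ✓; |LZ| = 56.60 ✓.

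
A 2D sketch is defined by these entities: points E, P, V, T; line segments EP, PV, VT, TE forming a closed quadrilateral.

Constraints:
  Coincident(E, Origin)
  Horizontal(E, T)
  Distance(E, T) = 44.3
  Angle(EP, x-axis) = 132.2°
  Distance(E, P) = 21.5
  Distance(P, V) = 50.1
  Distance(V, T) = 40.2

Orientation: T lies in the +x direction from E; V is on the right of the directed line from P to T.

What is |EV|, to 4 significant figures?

29.00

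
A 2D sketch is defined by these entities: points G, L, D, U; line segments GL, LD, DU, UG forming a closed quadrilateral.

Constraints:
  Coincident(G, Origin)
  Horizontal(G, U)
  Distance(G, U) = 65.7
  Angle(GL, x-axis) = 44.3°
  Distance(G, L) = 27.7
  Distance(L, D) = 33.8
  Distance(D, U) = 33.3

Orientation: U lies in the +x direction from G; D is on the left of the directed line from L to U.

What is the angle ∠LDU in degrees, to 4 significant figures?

95.80°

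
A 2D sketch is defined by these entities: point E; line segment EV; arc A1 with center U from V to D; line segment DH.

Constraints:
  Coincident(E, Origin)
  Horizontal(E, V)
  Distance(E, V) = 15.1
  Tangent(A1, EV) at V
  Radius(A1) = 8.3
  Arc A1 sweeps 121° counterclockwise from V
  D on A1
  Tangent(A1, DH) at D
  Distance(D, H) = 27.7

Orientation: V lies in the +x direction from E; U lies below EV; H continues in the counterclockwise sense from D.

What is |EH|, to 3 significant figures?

42.6

E is at the origin; E and V share the same y with |EV| = 15.1 and V on the +x side, so V = (15.1, 0.00). The tangent condition forces UV to be normal to EV, so U = V + (0, -8.3) = (15.1, -8.30). On A1, V sits at bearing 90° from U; a 121° counterclockwise sweep puts D at bearing 211°, so D = U + 8.3·(cos 211°, sin 211°) = (7.99, -12.6). The tangent condition forces UD to be normal to DH, so DH runs along (−sin 211°, cos 211°); with |DH| = 27.7, H = (22.3, -36.3). Then |EH| = |H − E| = 42.6.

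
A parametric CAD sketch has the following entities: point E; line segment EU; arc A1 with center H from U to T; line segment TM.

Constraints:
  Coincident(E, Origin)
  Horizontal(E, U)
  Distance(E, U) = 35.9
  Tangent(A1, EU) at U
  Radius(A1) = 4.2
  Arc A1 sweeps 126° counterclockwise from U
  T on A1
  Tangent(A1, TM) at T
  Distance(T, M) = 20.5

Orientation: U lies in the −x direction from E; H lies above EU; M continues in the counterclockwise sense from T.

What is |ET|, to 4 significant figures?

33.18

E is at the origin; EU is horizontal with |EU| = 35.9 and U on the −x side, so U = (-35.90, 0.000). The tangent condition forces HU to be normal to EU, so H = U + (0, 4.2) = (-35.90, 4.200). On A1, U sits at bearing -90° from H; a 126° counterclockwise sweep puts T at bearing 36°, so T = H + 4.2·(cos 36°, sin 36°) = (-32.50, 6.669). Then |ET| = |T − E| = 33.18.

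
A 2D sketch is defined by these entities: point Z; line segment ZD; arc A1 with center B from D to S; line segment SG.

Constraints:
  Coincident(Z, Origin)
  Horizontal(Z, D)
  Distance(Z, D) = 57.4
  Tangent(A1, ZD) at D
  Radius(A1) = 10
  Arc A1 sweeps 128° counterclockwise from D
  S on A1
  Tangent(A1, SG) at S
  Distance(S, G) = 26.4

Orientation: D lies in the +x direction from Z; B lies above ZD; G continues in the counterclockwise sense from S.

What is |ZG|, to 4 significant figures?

61.40

On A1, D sits at bearing -90° from B; a 128° counterclockwise sweep puts S at bearing 38°, so S = B + 10.0·(cos 38°, sin 38°) = (65.28, 16.16). Since A1 is tangent to SG there, BS ⟂ SG, so SG runs along (−sin 38°, cos 38°); with |SG| = 26.4, G = (49.03, 36.96). Then |ZG| = |G − Z| = 61.40.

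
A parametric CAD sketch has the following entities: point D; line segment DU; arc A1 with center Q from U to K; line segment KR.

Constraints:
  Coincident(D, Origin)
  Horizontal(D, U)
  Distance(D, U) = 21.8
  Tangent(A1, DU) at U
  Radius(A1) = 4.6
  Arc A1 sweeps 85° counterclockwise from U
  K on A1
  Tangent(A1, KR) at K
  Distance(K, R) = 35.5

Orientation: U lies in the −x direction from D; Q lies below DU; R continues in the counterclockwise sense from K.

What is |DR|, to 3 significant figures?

49.3

On A1, U sits at bearing 90° from Q; an 85° counterclockwise sweep puts K at bearing 175°, so K = Q + 4.6·(cos 175°, sin 175°) = (-26.4, -4.20). The tangent condition forces QK to be normal to KR, so KR runs along (−sin 175°, cos 175°); with |KR| = 35.5, R = (-29.5, -39.6). Then |DR| = |R − D| = 49.3.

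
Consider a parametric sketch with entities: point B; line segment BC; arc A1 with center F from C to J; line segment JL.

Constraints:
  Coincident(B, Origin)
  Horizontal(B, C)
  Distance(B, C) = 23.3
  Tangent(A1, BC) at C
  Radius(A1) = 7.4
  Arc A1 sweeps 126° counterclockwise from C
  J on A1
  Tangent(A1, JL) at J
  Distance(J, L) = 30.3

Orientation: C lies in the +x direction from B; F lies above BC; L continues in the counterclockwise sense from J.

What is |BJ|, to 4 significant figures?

31.56

Since A1 is tangent to BC there, FC ⟂ BC, so F = C + (0, 7.4) = (23.30, 7.400). On A1, C sits at bearing -90° from F; a 126° counterclockwise sweep puts J at bearing 36°, so J = F + 7.4·(cos 36°, sin 36°) = (29.29, 11.75). Then |BJ| = |J − B| = 31.56.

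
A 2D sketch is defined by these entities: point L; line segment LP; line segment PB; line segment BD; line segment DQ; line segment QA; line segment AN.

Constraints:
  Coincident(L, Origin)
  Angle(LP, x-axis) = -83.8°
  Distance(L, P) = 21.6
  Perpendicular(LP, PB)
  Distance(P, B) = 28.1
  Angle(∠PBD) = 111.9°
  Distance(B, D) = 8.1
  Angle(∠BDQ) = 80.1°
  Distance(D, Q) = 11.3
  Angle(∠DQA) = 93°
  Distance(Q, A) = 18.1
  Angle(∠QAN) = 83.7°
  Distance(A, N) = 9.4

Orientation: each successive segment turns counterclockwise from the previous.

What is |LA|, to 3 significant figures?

33.0

∠BDQ = 80.1° gives DQ at 174° from the x-axis; with |DQ| = 11.3, Q = (21.2, -9.50). ∠DQA = 93.0° gives QA at -98.8° from the x-axis; with |QA| = 18.1, A = (18.4, -27.4). Then |LA| = |A − L| = 33.0.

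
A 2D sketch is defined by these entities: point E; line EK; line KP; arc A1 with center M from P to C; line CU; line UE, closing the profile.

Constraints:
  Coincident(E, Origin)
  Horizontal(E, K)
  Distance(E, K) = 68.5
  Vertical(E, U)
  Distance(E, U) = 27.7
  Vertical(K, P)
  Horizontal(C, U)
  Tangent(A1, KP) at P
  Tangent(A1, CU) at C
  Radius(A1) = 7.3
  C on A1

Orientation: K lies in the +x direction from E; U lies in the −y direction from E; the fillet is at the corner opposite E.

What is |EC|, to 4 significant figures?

67.18

The virtual corner opposite E is at (68.50, -27.70). Tangency of A1 to KP means the radius MP is perpendicular to KP and the tangent condition forces MC to be normal to CU, with radius 7.3, so the center M sits 7.3 in from both sides at M = (61.20, -20.40). That places the tangent points at P = (68.50, -20.40) on KP and C = (61.20, -27.70) on CU. Then |EC| = |C − E| = 67.18.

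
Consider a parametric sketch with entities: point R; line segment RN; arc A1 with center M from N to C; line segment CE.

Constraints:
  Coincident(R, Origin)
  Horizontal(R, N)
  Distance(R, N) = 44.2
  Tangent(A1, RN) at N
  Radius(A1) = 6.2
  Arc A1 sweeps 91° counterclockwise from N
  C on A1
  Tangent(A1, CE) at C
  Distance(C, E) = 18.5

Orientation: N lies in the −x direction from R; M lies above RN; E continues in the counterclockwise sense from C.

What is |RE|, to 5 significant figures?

45.651

On A1, N sits at bearing -90° from M; a 91° counterclockwise sweep puts C at bearing 1°, so C = M + 6.2·(cos 1°, sin 1°) = (-38.001, 6.3082). The tangent condition forces MC to be normal to CE, so CE runs along (−sin 1°, cos 1°); with |CE| = 18.5, E = (-38.324, 24.805). Then |RE| = |E − R| = 45.651.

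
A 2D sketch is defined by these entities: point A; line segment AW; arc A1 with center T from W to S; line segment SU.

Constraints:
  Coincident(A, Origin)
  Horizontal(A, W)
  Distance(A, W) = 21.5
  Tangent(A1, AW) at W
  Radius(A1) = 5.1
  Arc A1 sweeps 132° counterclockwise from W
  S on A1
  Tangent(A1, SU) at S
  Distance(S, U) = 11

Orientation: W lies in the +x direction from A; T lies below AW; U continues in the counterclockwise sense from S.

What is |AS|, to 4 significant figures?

19.65

A is at the origin; A and W share the same y with |AW| = 21.5 and W on the +x side, so W = (21.50, 0.000). Since A1 is tangent to AW there, TW ⟂ AW, so T = W + (0, -5.1) = (21.50, -5.100). On A1, W sits at bearing 90° from T; a 132° counterclockwise sweep puts S at bearing 222°, so S = T + 5.1·(cos 222°, sin 222°) = (17.71, -8.513). Then |AS| = |S − A| = 19.65.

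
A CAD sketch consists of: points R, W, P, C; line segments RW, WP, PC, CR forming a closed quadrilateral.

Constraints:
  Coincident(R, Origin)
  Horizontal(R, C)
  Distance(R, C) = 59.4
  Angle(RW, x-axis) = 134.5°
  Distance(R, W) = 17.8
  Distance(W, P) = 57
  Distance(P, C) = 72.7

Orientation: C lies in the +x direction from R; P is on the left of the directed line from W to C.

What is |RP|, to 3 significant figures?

63.2

Checks: |WP| = 57.00 ✓; |PC| = 72.70 ✓.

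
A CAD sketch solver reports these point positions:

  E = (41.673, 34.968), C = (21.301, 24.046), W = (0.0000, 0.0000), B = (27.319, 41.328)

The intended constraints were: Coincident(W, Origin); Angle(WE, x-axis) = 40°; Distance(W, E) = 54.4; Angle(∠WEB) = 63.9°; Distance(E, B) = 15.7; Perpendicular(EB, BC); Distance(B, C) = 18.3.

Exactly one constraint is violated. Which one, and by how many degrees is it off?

Perpendicular(EB, BC) — off by 4.70°.

W = (0.00, 0.00) ✓; WE at 40.00° ✓; |WE| = 54.40 ✓; ∠WEB = 63.90° ✓; |EB| = 15.70 ✓; ∠(EB, BC) = 94.70° ✗; |BC| = 18.30 ✓.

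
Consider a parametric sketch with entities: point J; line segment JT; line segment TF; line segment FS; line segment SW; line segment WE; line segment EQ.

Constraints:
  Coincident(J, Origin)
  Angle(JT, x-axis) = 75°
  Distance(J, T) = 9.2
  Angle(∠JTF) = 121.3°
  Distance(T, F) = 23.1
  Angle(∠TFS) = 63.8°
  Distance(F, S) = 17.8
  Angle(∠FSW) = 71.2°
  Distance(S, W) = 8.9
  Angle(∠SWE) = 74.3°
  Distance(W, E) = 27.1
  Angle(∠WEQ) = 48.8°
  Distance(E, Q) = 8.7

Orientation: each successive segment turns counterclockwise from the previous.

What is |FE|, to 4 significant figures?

10.14

J is at the origin; JT runs at 75.0° with length 9.2, so T = (2.381, 8.887). ∠JTF = 121.3° gives TF at 133.7° from the x-axis; with |TF| = 23.1, F = (-13.58, 25.59). ∠TFS = 63.8° gives FS at -110.1° from the x-axis; with |FS| = 17.8, S = (-19.70, 8.871). ∠FSW = 71.2° gives SW at -1.300° from the x-axis; with |SW| = 8.9, W = (-10.80, 8.669). ∠SWE = 74.3° gives WE at 104.4° from the x-axis; with |WE| = 27.1, E = (-17.54, 34.92). Then |FE| = |E − F| = 10.14.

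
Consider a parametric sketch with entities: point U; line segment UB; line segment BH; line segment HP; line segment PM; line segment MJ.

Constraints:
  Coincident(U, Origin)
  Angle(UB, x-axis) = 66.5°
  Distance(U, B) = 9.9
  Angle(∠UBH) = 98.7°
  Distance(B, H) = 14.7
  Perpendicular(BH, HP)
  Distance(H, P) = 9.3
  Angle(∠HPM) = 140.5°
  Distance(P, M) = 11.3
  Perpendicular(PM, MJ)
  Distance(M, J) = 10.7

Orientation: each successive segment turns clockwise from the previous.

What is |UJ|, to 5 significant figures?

1.6139

U is at the origin; UB runs at 66.5° with length 9.9, so B = (3.9476, 9.0789). ∠UBH = 98.7° gives BH at -14.800° from the x-axis; with |BH| = 14.7, H = (18.160, 5.3238). BH ⟂ HP, so HP runs at -104.80°; with |HP| = 9.3, P = (15.784, -3.6676). ∠HPM = 140.5° gives PM at -144.30° from the x-axis; with |PM| = 11.3, M = (6.6077, -10.262). PM is perpendicular to MJ, so MJ runs at 125.70°; with |MJ| = 10.7, J = (0.36384, -1.5723). Then |UJ| = |J − U| = 1.6139.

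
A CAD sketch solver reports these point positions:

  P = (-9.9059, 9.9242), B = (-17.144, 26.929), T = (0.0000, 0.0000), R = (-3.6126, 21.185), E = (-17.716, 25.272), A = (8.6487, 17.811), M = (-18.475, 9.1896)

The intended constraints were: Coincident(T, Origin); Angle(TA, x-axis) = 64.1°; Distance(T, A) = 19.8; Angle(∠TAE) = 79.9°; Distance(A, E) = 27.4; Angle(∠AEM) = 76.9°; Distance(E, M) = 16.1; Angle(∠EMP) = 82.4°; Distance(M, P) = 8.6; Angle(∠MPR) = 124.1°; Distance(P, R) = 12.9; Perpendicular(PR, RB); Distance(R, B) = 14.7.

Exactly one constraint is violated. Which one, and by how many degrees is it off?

Perpendicular(PR, RB) — off by 6.20°.

T = (0.00, 0.00) ✓; TA at 64.10° ✓; |TA| = 19.80 ✓; ∠TAE = 79.90° ✓; |AE| = 27.40 ✓; ∠AEM = 76.90° ✓; |EM| = 16.10 ✓; ∠EMP = 82.40° ✓; |MP| = 8.601 ✓; ∠MPR = 124.1° ✓; |PR| = 12.90 ✓; ∠(PR, RB) = 96.20° ✗; |RB| = 14.70 ✓.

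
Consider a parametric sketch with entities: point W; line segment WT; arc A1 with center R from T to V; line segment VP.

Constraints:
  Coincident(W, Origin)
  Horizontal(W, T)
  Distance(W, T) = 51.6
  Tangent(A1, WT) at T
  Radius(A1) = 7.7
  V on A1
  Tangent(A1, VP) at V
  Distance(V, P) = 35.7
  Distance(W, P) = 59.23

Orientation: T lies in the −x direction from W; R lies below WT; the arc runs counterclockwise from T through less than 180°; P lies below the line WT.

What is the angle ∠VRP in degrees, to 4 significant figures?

77.83°

W is at the origin; WT is horizontal with |WT| = 51.6 and T on the −x side, so T = (-51.60, 0.000). A1 meets WT tangentially, so RT is at right angles to WT, so R = T + (0, -7.7) = (-51.60, -7.700). Since RV ⟂ VP (tangency), |RP| = √(7.7² + 35.7²) = 36.52 regardless of where V sits on A1. So P lies on both circle(W, 59.23) and circle(R, 36.52); the below-WT intersection is P = (-41.08, -42.67). V is the foot of the tangent from P: V = (-58.34, -11.42).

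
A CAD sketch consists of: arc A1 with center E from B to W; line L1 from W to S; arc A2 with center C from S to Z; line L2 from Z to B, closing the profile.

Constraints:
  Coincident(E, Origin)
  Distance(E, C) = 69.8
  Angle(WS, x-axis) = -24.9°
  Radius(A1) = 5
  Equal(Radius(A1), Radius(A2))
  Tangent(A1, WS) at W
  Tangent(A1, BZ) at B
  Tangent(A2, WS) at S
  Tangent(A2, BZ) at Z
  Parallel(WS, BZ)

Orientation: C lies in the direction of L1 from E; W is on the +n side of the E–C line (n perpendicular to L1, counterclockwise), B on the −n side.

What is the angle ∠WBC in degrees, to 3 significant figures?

85.9°

The slot axis is L1's direction at -24.9°, so u = (cos -24.9°, sin -24.9°) = (0.907, -0.421) and n = (−sin -24.9°, cos -24.9°) = (0.421, 0.907). E is at the origin and C lies 69.8 along u from E, so C = 69.8·u = (63.3, -29.4). Tangency of A1 to both parallel lines with radius 5.0 puts W and B at E ± 5.0·n: W = (2.11, 4.54), B = (-2.11, -4.54). Then cos ∠WBC = BW·BC / (|BW||BC|), giving 85.9°.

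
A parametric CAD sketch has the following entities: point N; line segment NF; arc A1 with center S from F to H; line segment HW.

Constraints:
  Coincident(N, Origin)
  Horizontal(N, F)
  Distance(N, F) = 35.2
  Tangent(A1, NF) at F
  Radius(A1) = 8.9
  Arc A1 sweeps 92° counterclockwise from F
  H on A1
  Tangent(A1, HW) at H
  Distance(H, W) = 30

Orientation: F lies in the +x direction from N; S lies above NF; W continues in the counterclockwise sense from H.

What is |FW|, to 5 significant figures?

39.970

N is at the origin; NF is horizontal with |NF| = 35.2 and F on the +x side, so F = (35.200, 0.0000). The tangent condition forces SF to be normal to NF, so S = F + (0, 8.9) = (35.200, 8.9000). On A1, F sits at bearing -90° from S; a 92° counterclockwise sweep puts H at bearing 2°, so H = S + 8.9·(cos 2°, sin 2°) = (44.095, 9.2106). Tangency of A1 to HW means the radius SH is perpendicular to HW, so HW runs along (−sin 2°, cos 2°); with |HW| = 30.0, W = (43.048, 39.192). Then |FW| = |W − F| = 39.970.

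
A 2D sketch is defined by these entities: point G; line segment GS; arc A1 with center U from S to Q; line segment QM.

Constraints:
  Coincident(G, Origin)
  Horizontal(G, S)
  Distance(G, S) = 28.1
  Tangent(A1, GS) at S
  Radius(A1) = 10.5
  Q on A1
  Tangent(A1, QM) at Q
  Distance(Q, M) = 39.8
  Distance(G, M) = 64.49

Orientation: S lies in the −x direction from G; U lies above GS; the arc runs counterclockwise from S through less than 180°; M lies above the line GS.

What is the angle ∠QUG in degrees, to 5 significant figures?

54.099°

G is at the origin; G and S share the same y with |GS| = 28.1 and S on the −x side, so S = (-28.100, 0.0000). Tangency of A1 to GS means the radius US is perpendicular to GS, so U = S + (0, 10.5) = (-28.100, 10.500). Since UQ ⟂ QM (tangency), |UM| = √(10.5² + 39.8²) = 41.162 regardless of where Q sits on A1. So M lies on both circle(G, 64.49) and circle(U, 41.162); the above-GS intersection is M = (-41.386, 49.459). Q is the foot of the tangent from M: Q = (-19.355, 16.312).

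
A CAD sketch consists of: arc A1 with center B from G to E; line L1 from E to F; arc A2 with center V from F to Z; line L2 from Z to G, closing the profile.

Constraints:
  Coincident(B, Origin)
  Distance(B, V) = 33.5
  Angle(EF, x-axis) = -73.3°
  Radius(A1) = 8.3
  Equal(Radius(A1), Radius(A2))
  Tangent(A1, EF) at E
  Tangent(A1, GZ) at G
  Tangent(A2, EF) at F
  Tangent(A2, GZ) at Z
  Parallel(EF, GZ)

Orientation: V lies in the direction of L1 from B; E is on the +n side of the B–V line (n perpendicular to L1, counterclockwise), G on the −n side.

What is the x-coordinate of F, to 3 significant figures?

17.6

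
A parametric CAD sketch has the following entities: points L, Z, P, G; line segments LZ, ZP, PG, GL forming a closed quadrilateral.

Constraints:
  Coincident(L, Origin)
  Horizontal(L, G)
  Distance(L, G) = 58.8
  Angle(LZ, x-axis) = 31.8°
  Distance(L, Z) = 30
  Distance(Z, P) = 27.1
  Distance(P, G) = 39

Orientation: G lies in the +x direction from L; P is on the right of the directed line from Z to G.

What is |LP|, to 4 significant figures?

24.03

L is at the origin; LG is horizontal with |LG| = 58.8 and G in +x, so G = (58.8, 0). LZ runs at 31.8° with |LZ| = 30.0, so Z = (25.50, 15.81). P is determined by |ZP| = 27.1 and |PG| = 39.0 together: it lies at the intersection of circle(Z, 27.1) and circle(G, 39.0). With |ZG| = 36.86, the foot of the radical line on ZG is 7.764 from Z and the perpendicular offset is √(27.1² − 7.764²) = 25.96. Taking the right-of-ZG solution: P = (21.38, -10.98).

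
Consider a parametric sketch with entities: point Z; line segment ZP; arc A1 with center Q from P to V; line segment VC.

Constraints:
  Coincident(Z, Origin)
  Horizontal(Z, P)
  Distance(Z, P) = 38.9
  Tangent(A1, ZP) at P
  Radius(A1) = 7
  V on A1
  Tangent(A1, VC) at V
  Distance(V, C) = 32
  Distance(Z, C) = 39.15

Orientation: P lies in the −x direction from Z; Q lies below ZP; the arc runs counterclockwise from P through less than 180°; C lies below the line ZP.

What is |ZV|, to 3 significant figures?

45.3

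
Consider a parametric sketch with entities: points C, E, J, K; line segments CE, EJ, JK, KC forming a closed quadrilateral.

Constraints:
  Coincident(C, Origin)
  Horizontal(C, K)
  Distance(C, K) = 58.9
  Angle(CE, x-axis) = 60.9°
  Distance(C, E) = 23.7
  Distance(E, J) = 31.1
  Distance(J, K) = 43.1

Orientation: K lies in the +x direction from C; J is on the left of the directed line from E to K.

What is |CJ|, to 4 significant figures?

53.18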